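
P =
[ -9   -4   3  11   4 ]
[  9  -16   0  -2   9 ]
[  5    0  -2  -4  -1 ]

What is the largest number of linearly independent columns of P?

Row reduce to echelon form.
R2 ← R2 + R1: [0, -20, 3, 9, 13]
R3 ← R3 + (5/9)·R1: [0, -20/9, -1/3, 19/9, 11/9]
R3 ← R3 − (1/9)·R2: [0, 0, -2/3, 10/9, -2/9]
Echelon form has 3 nonzero rows, so rank(P) = 3.
The rank gives the maximum number of linearly independent columns: 3.

3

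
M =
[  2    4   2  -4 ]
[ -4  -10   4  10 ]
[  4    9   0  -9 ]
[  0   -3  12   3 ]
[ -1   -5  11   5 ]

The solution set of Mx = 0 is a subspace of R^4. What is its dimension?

Row reduce to echelon form.
R2 ← R2 + (2)·R1: [0, -2, 8, 2]
R3 ← R3 − (2)·R1: [0, 1, -4, -1]
R5 ← R5 + (1/2)·R1: [0, -3, 12, 3]
R3 ← R3 + (1/2)·R2: [0, 0, 0, 0]
R4 ← R4 − (3/2)·R2: [0, 0, 0, 0]
R5 ← R5 − (3/2)·R2: [0, 0, 0, 0]
2 nonzero rows, so rank(M) = 2.
M has 4 columns; by rank–nullity, nullity = 4 − 2 = 2.

2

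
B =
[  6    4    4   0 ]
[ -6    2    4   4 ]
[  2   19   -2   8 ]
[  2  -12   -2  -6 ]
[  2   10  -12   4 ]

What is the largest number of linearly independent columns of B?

4

Row reduce to echelon form.
R2 ← R2 + R1: [0, 6, 8, 4]
R3 ← R3 − (1/3)·R1: [0, 53/3, -10/3, 8]
R4 ← R4 − (1/3)·R1: [0, -40/3, -10/3, -6]
R5 ← R5 − (1/3)·R1: [0, 26/3, -40/3, 4]
R3 ← R3 − (53/18)·R2: [0, 0, -242/9, -34/9]
R4 ← R4 + (20/9)·R2: [0, 0, 130/9, 26/9]
R5 ← R5 − (13/9)·R2: [0, 0, -224/9, -16/9]
R4 ← R4 + (65/121)·R3: [0, 0, 0, 104/121]
R5 ← R5 − (112/121)·R3: [0, 0, 0, 208/121]
R5 ← R5 − (2)·R4: [0, 0, 0, 0]
Echelon form has 4 nonzero rows, so rank(B) = 4.
The rank gives the maximum number of linearly independent columns: 4.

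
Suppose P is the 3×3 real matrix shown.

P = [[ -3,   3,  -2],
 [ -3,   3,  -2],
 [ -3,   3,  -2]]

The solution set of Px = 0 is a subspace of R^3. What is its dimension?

Row reduce to echelon form.
R2 ← R2 − R1: [0, 0, 0]
R3 ← R3 − R1: [0, 0, 0]
1 nonzero row, so rank(P) = 1.
P has 3 columns; by rank–nullity, nullity = 3 − 1 = 2.

2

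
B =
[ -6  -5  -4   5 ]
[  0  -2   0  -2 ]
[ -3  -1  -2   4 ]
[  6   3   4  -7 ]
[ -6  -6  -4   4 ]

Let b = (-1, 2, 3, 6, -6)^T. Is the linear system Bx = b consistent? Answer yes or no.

Row reduce the augmented matrix [B | b].
R3 ← R3 − (1/2)·R1: [0, 3/2, 0, 3/2, 7/2]
R4 ← R4 + R1: [0, -2, 0, -2, 5]
R5 ← R5 − R1: [0, -1, 0, -1, -5]
R3 ← R3 + (3/4)·R2: [0, 0, 0, 0, 5]
R4 ← R4 − R2: [0, 0, 0, 0, 3]
R5 ← R5 − (1/2)·R2: [0, 0, 0, 0, -6]
R4 ← R4 − (3/5)·R3: [0, 0, 0, 0, 0]
R5 ← R5 + (6/5)·R3: [0, 0, 0, 0, 0]
The echelon form has 3 nonzero rows; the last pivot sits in the augmented column, so rank(B) = 2 but rank([B|b]) = 3.
Since the ranks differ, the system is inconsistent.

no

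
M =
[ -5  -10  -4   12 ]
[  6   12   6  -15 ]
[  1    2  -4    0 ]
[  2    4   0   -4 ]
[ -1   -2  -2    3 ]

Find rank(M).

Row reduce to echelon form.
R2 ← R2 + (6/5)·R1: [0, 0, 6/5, -3/5]
R3 ← R3 + (1/5)·R1: [0, 0, -24/5, 12/5]
R4 ← R4 + (2/5)·R1: [0, 0, -8/5, 4/5]
R5 ← R5 − (1/5)·R1: [0, 0, -6/5, 3/5]
R3 ← R3 + (4)·R2: [0, 0, 0, 0]
R4 ← R4 + (4/3)·R2: [0, 0, 0, 0]
R5 ← R5 + R2: [0, 0, 0, 0]
Echelon form has 2 nonzero rows, so rank(M) = 2.

2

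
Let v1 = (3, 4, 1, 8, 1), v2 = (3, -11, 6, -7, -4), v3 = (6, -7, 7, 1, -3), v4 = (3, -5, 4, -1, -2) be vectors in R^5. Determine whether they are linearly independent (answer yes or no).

Form the matrix with these vectors as rows and row reduce.
R2 ← R2 − R1: [0, -15, 5, -15, -5]
R3 ← R3 − (2)·R1: [0, -15, 5, -15, -5]
R4 ← R4 − R1: [0, -9, 3, -9, -3]
R3 ← R3 − R2: [0, 0, 0, 0, 0]
R4 ← R4 − (3/5)·R2: [0, 0, 0, 0, 0]
2 nonzero rows, so the 4 vectors span a space of dimension 2.
Since 2 < 4, the vectors are linearly dependent.

no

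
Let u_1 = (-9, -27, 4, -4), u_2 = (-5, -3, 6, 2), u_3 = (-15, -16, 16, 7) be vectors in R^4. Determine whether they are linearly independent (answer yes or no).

yes

Form the matrix with these vectors as rows and row reduce.
R2 ← R2 − (5/9)·R1: [0, 12, 34/9, 38/9]
R3 ← R3 − (5/3)·R1: [0, 29, 28/3, 41/3]
R3 ← R3 − (29/12)·R2: [0, 0, 11/54, 187/54]
3 nonzero rows, so the 3 vectors span a space of dimension 3.
Since 3 = 3, the vectors are linearly independent.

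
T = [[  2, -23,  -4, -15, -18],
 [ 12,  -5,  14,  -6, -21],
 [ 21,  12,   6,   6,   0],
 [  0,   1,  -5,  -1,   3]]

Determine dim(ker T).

1

Row reduce to echelon form.
R2 ← R2 − (6)·R1: [0, 133, 38, 84, 87]
R3 ← R3 − (21/2)·R1: [0, 507/2, 48, 327/2, 189]
R3 ← R3 − (507/266)·R2: [0, 0, -171/7, 129/38, 6165/266]
R4 ← R4 − (1/133)·R2: [0, 0, -37/7, -31/19, 312/133]
R4 ← R4 − (37/171)·R3: [0, 0, 0, -5125/2166, -1927/722]
4 nonzero rows, so rank(T) = 4.
T has 5 columns; by rank–nullity, nullity = 5 − 4 = 1.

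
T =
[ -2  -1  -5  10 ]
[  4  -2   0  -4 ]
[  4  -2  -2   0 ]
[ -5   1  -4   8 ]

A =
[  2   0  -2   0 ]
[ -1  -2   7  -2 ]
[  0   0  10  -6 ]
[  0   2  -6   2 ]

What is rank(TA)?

3

First compute TA:
[[ -3,  22, -113,  52],
 [ 10,  -4,   2,  -4],
 [ 10,   4, -42,  16],
 [-11,  14, -71,  38]]
Now row reduce the product.
R2 ← R2 + (10/3)·R1: [0, 208/3, -1124/3, 508/3]
R3 ← R3 + (10/3)·R1: [0, 232/3, -1256/3, 568/3]
R4 ← R4 − (11/3)·R1: [0, -200/3, 1030/3, -458/3]
R3 ← R3 − (29/26)·R2: [0, 0, -10/13, 6/13]
R4 ← R4 + (25/26)·R2: [0, 0, -220/13, 132/13]
R4 ← R4 − (22)·R3: [0, 0, 0, 0]
3 nonzero rows, so rank(TA) = 3.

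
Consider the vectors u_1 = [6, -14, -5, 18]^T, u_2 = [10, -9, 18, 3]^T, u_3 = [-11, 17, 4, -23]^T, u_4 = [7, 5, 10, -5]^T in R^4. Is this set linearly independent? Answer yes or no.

Form the matrix with these vectors as rows and row reduce.
R2 ← R2 − (5/3)·R1: [0, 43/3, 79/3, -27]
R3 ← R3 + (11/6)·R1: [0, -26/3, -31/6, 10]
R4 ← R4 − (7/6)·R1: [0, 64/3, 95/6, -26]
R3 ← R3 + (26/43)·R2: [0, 0, 925/86, -272/43]
R4 ← R4 − (64/43)·R2: [0, 0, -2009/86, 610/43]
R4 ← R4 + (2009/925)·R3: [0, 0, 0, 414/925]
4 nonzero rows, so the 4 vectors span a space of dimension 4.
Since 4 = 4, the vectors are linearly independent.

yes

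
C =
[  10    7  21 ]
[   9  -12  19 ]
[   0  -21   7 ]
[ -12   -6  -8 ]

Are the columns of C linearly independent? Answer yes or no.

yes

Row reduce C to echelon form.
R2 ← R2 − (9/10)·R1: [0, -183/10, 1/10]
R4 ← R4 + (6/5)·R1: [0, 12/5, 86/5]
R3 ← R3 − (70/61)·R2: [0, 0, 420/61]
R4 ← R4 + (8/61)·R2: [0, 0, 1050/61]
R4 ← R4 − (5/2)·R3: [0, 0, 0]
3 pivots among 3 columns.
Every column is a pivot column, so the columns are linearly independent.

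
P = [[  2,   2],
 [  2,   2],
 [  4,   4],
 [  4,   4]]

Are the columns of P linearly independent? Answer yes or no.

no

Row reduce P to echelon form.
R2 ← R2 − R1: [0, 0]
R3 ← R3 − (2)·R1: [0, 0]
R4 ← R4 − (2)·R1: [0, 0]
1 pivot among 2 columns.
Only 1 < 2 pivot columns, so the columns are linearly dependent.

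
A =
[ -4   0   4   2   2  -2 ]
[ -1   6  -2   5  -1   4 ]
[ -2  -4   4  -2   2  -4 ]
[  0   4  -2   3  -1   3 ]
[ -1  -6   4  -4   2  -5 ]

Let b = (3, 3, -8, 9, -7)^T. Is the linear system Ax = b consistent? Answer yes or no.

no

Row reduce the augmented matrix [A | b].
R2 ← R2 − (1/4)·R1: [0, 6, -3, 9/2, -3/2, 9/2, 9/4]
R3 ← R3 − (1/2)·R1: [0, -4, 2, -3, 1, -3, -19/2]
R5 ← R5 − (1/4)·R1: [0, -6, 3, -9/2, 3/2, -9/2, -31/4]
R3 ← R3 + (2/3)·R2: [0, 0, 0, 0, 0, 0, -8]
R4 ← R4 − (2/3)·R2: [0, 0, 0, 0, 0, 0, 15/2]
R5 ← R5 + R2: [0, 0, 0, 0, 0, 0, -11/2]
R4 ← R4 + (15/16)·R3: [0, 0, 0, 0, 0, 0, 0]
R5 ← R5 − (11/16)·R3: [0, 0, 0, 0, 0, 0, 0]
The echelon form has 3 nonzero rows; the last pivot sits in the augmented column, so rank(A) = 2 but rank([A|b]) = 3.
Since the ranks differ, the system is inconsistent.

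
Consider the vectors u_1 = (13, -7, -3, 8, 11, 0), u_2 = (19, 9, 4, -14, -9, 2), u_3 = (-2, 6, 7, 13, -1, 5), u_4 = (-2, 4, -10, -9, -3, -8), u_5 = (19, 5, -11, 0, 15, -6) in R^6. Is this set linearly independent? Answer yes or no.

Form the matrix with these vectors as rows and row reduce.
R2 ← R2 − (19/13)·R1: [0, 250/13, 109/13, -334/13, -326/13, 2]
R3 ← R3 + (2/13)·R1: [0, 64/13, 85/13, 185/13, 9/13, 5]
R4 ← R4 + (2/13)·R1: [0, 38/13, -136/13, -101/13, -17/13, -8]
R5 ← R5 − (19/13)·R1: [0, 198/13, -86/13, -152/13, -14/13, -6]
R3 ← R3 − (32/125)·R2: [0, 0, 549/125, 2601/125, 889/125, 561/125]
R4 ← R4 − (19/125)·R2: [0, 0, -1467/125, -483/125, 313/125, -1038/125]
R5 ← R5 − (99/125)·R2: [0, 0, -1657/125, 1082/125, 2348/125, -948/125]
R4 ← R4 + (163/61)·R3: [0, 0, 0, 3156/61, 1312/61, 225/61]
R5 ← R5 + (1657/549)·R3: [0, 0, 0, 4359/61, 22097/549, 1091/183]
R5 ← R5 − (1453/1052)·R4: [0, 0, 0, 0, 24955/2367, 2737/3156]
5 nonzero rows, so the 5 vectors span a space of dimension 5.
Since 5 = 5, the vectors are linearly independent.

yes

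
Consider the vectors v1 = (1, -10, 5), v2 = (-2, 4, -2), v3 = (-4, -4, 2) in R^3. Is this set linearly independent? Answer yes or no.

no

Form the matrix with these vectors as rows and row reduce.
R2 ← R2 + (2)·R1: [0, -16, 8]
R3 ← R3 + (4)·R1: [0, -44, 22]
R3 ← R3 − (11/4)·R2: [0, 0, 0]
2 nonzero rows, so the 3 vectors span a space of dimension 2.
Since 2 < 3, the vectors are linearly dependent.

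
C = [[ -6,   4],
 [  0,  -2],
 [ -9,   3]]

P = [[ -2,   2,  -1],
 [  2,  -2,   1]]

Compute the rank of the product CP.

First compute CP:
[[ 20, -20,  10],
 [ -4,   4,  -2],
 [ 24, -24,  12]]
Now row reduce the product.
R2 ← R2 + (1/5)·R1: [0, 0, 0]
R3 ← R3 − (6/5)·R1: [0, 0, 0]
1 nonzero row, so rank(CP) = 1.

1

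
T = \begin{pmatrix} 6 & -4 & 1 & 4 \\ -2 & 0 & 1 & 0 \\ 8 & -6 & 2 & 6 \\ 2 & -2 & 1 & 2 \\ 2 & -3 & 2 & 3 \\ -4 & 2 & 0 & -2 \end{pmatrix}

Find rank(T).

2

Row reduce to echelon form.
R2 ← R2 + (1/3)·R1: [0, -4/3, 4/3, 4/3]
R3 ← R3 − (4/3)·R1: [0, -2/3, 2/3, 2/3]
R4 ← R4 − (1/3)·R1: [0, -2/3, 2/3, 2/3]
R5 ← R5 − (1/3)·R1: [0, -5/3, 5/3, 5/3]
R6 ← R6 + (2/3)·R1: [0, -2/3, 2/3, 2/3]
R3 ← R3 − (1/2)·R2: [0, 0, 0, 0]
R4 ← R4 − (1/2)·R2: [0, 0, 0, 0]
R5 ← R5 − (5/4)·R2: [0, 0, 0, 0]
R6 ← R6 − (1/2)·R2: [0, 0, 0, 0]
Echelon form has 2 nonzero rows, so rank(T) = 2.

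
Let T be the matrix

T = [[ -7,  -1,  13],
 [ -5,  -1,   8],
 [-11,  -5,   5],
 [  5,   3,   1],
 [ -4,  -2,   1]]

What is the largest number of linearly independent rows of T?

2

Row reduce to echelon form.
R2 ← R2 − (5/7)·R1: [0, -2/7, -9/7]
R3 ← R3 − (11/7)·R1: [0, -24/7, -108/7]
R4 ← R4 + (5/7)·R1: [0, 16/7, 72/7]
R5 ← R5 − (4/7)·R1: [0, -10/7, -45/7]
R3 ← R3 − (12)·R2: [0, 0, 0]
R4 ← R4 + (8)·R2: [0, 0, 0]
R5 ← R5 − (5)·R2: [0, 0, 0]
Echelon form has 2 nonzero rows, so rank(T) = 2.
The rank gives the maximum number of linearly independent rows: 2.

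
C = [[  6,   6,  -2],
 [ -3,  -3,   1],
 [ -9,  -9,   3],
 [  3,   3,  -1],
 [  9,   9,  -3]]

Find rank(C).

Row reduce to echelon form.
R2 ← R2 + (1/2)·R1: [0, 0, 0]
R3 ← R3 + (3/2)·R1: [0, 0, 0]
R4 ← R4 − (1/2)·R1: [0, 0, 0]
R5 ← R5 − (3/2)·R1: [0, 0, 0]
Echelon form has 1 nonzero row, so rank(C) = 1.

1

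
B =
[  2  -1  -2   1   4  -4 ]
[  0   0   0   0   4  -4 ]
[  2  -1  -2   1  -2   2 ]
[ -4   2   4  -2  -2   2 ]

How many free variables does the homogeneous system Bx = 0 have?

4

Row reduce to echelon form.
R3 ← R3 − R1: [0, 0, 0, 0, -6, 6]
R4 ← R4 + (2)·R1: [0, 0, 0, 0, 6, -6]
R3 ← R3 + (3/2)·R2: [0, 0, 0, 0, 0, 0]
R4 ← R4 − (3/2)·R2: [0, 0, 0, 0, 0, 0]
2 nonzero rows, so rank(B) = 2.
B has 6 columns; by rank–nullity, nullity = 6 − 2 = 4.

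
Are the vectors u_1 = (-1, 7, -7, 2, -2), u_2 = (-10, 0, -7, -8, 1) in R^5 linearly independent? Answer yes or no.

yes

Form the matrix with these vectors as rows and row reduce.
R2 ← R2 − (10)·R1: [0, -70, 63, -28, 21]
2 nonzero rows, so the 2 vectors span a space of dimension 2.
Since 2 = 2, the vectors are linearly independent.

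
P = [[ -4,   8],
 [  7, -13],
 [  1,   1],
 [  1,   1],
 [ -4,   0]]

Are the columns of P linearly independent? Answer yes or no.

yes

Row reduce P to echelon form.
R2 ← R2 + (7/4)·R1: [0, 1]
R3 ← R3 + (1/4)·R1: [0, 3]
R4 ← R4 + (1/4)·R1: [0, 3]
R5 ← R5 − R1: [0, -8]
R3 ← R3 − (3)·R2: [0, 0]
R4 ← R4 − (3)·R2: [0, 0]
R5 ← R5 + (8)·R2: [0, 0]
2 pivots among 2 columns.
Every column is a pivot column, so the columns are linearly independent.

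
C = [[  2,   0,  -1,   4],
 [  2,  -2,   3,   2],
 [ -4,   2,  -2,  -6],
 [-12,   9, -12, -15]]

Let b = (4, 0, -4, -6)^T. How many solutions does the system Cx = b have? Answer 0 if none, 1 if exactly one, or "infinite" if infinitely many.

Row reduce the augmented matrix [C | b].
R2 ← R2 − R1: [0, -2, 4, -2, -4]
R3 ← R3 + (2)·R1: [0, 2, -4, 2, 4]
R4 ← R4 + (6)·R1: [0, 9, -18, 9, 18]
R3 ← R3 + R2: [0, 0, 0, 0, 0]
R4 ← R4 + (9/2)·R2: [0, 0, 0, 0, 0]
The echelon form has 2 nonzero rows, and every pivot lies in the first 4 columns, so rank(C) = rank([C|b]) = 2.
The system is consistent.
rank = 2 < 4 unknowns, so there are infinitely many solutions.

infinite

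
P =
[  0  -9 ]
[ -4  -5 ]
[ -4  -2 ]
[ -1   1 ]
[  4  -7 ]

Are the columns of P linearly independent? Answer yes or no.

Row reduce P to echelon form.
Swap R1 ↔ R2
R3 ← R3 − R1: [0, 3]
R4 ← R4 − (1/4)·R1: [0, 9/4]
R5 ← R5 + R1: [0, -12]
R3 ← R3 + (1/3)·R2: [0, 0]
R4 ← R4 + (1/4)·R2: [0, 0]
R5 ← R5 − (4/3)·R2: [0, 0]
2 pivots among 2 columns.
Every column is a pivot column, so the columns are linearly independent.

yes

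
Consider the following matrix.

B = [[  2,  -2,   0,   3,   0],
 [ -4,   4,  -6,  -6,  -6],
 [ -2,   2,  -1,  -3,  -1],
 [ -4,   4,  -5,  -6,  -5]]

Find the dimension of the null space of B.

Row reduce to echelon form.
R2 ← R2 + (2)·R1: [0, 0, -6, 0, -6]
R3 ← R3 + R1: [0, 0, -1, 0, -1]
R4 ← R4 + (2)·R1: [0, 0, -5, 0, -5]
R3 ← R3 − (1/6)·R2: [0, 0, 0, 0, 0]
R4 ← R4 − (5/6)·R2: [0, 0, 0, 0, 0]
2 nonzero rows, so rank(B) = 2.
B has 5 columns; by rank–nullity, nullity = 5 − 2 = 3.

3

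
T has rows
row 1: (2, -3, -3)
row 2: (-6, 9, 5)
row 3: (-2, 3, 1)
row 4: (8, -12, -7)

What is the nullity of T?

Row reduce to echelon form.
R2 ← R2 + (3)·R1: [0, 0, -4]
R3 ← R3 + R1: [0, 0, -2]
R4 ← R4 − (4)·R1: [0, 0, 5]
R3 ← R3 − (1/2)·R2: [0, 0, 0]
R4 ← R4 + (5/4)·R2: [0, 0, 0]
2 nonzero rows, so rank(T) = 2.
T has 3 columns; by rank–nullity, nullity = 3 − 2 = 1.

1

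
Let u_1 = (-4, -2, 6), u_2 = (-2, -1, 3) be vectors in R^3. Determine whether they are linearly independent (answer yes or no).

Form the matrix with these vectors as rows and row reduce.
R2 ← R2 − (1/2)·R1: [0, 0, 0]
1 nonzero row, so the 2 vectors span a space of dimension 1.
Since 1 < 2, the vectors are linearly dependent.

no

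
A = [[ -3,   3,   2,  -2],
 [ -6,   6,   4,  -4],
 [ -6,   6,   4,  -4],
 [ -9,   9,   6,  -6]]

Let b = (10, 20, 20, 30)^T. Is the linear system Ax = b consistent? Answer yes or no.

Row reduce the augmented matrix [A | b].
R2 ← R2 − (2)·R1: [0, 0, 0, 0, 0]
R3 ← R3 − (2)·R1: [0, 0, 0, 0, 0]
R4 ← R4 − (3)·R1: [0, 0, 0, 0, 0]
The echelon form has 1 nonzero rows, and every pivot lies in the first 4 columns, so rank(A) = rank([A|b]) = 1.
The system is consistent.

yes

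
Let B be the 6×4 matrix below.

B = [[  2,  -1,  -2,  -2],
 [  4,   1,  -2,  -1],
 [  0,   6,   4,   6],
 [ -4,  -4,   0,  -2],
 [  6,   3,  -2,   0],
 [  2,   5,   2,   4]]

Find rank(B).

2

Row reduce to echelon form.
R2 ← R2 − (2)·R1: [0, 3, 2, 3]
R4 ← R4 + (2)·R1: [0, -6, -4, -6]
R5 ← R5 − (3)·R1: [0, 6, 4, 6]
R6 ← R6 − R1: [0, 6, 4, 6]
R3 ← R3 − (2)·R2: [0, 0, 0, 0]
R4 ← R4 + (2)·R2: [0, 0, 0, 0]
R5 ← R5 − (2)·R2: [0, 0, 0, 0]
R6 ← R6 − (2)·R2: [0, 0, 0, 0]
Echelon form has 2 nonzero rows, so rank(B) = 2.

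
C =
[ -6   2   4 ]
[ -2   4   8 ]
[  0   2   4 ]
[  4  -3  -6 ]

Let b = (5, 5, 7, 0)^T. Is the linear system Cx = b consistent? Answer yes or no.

Row reduce the augmented matrix [C | b].
R2 ← R2 − (1/3)·R1: [0, 10/3, 20/3, 10/3]
R4 ← R4 + (2/3)·R1: [0, -5/3, -10/3, 10/3]
R3 ← R3 − (3/5)·R2: [0, 0, 0, 5]
R4 ← R4 + (1/2)·R2: [0, 0, 0, 5]
R4 ← R4 − R3: [0, 0, 0, 0]
The echelon form has 3 nonzero rows; the last pivot sits in the augmented column, so rank(C) = 2 but rank([C|b]) = 3.
Since the ranks differ, the system is inconsistent.

no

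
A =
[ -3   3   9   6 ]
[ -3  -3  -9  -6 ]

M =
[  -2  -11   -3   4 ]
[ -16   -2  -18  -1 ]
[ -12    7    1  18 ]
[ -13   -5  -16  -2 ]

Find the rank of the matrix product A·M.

2

First compute AM:
[[-228,  60, -132, 135],
 [240,   6, 150, -159]]
Now row reduce the product.
R2 ← R2 + (20/19)·R1: [0, 1314/19, 210/19, -321/19]
2 nonzero rows, so rank(AM) = 2.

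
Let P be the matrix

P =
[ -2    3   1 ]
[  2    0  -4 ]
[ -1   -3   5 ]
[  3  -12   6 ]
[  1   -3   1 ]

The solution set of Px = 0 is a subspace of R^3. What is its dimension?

Row reduce to echelon form.
R2 ← R2 + R1: [0, 3, -3]
R3 ← R3 − (1/2)·R1: [0, -9/2, 9/2]
R4 ← R4 + (3/2)·R1: [0, -15/2, 15/2]
R5 ← R5 + (1/2)·R1: [0, -3/2, 3/2]
R3 ← R3 + (3/2)·R2: [0, 0, 0]
R4 ← R4 + (5/2)·R2: [0, 0, 0]
R5 ← R5 + (1/2)·R2: [0, 0, 0]
2 nonzero rows, so rank(P) = 2.
P has 3 columns; by rank–nullity, nullity = 3 − 2 = 1.

1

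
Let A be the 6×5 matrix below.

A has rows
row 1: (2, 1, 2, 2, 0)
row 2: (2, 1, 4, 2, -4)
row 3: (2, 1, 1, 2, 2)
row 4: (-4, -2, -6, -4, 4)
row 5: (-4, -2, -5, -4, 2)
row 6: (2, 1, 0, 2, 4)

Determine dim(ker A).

3

Row reduce to echelon form.
R2 ← R2 − R1: [0, 0, 2, 0, -4]
R3 ← R3 − R1: [0, 0, -1, 0, 2]
R4 ← R4 + (2)·R1: [0, 0, -2, 0, 4]
R5 ← R5 + (2)·R1: [0, 0, -1, 0, 2]
R6 ← R6 − R1: [0, 0, -2, 0, 4]
R3 ← R3 + (1/2)·R2: [0, 0, 0, 0, 0]
R4 ← R4 + R2: [0, 0, 0, 0, 0]
R5 ← R5 + (1/2)·R2: [0, 0, 0, 0, 0]
R6 ← R6 + R2: [0, 0, 0, 0, 0]
2 nonzero rows, so rank(A) = 2.
A has 5 columns; by rank–nullity, nullity = 5 − 2 = 3.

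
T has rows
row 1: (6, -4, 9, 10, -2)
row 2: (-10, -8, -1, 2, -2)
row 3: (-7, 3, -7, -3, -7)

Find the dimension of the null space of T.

2

Row reduce to echelon form.
R2 ← R2 + (5/3)·R1: [0, -44/3, 14, 56/3, -16/3]
R3 ← R3 + (7/6)·R1: [0, -5/3, 7/2, 26/3, -28/3]
R3 ← R3 − (5/44)·R2: [0, 0, 21/11, 72/11, -96/11]
3 nonzero rows, so rank(T) = 3.
T has 5 columns; by rank–nullity, nullity = 5 − 3 = 2.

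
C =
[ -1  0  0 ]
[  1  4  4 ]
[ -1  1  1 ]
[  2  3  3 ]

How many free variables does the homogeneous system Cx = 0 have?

Row reduce to echelon form.
R2 ← R2 + R1: [0, 4, 4]
R3 ← R3 − R1: [0, 1, 1]
R4 ← R4 + (2)·R1: [0, 3, 3]
R3 ← R3 − (1/4)·R2: [0, 0, 0]
R4 ← R4 − (3/4)·R2: [0, 0, 0]
2 nonzero rows, so rank(C) = 2.
C has 3 columns; by rank–nullity, nullity = 3 − 2 = 1.

1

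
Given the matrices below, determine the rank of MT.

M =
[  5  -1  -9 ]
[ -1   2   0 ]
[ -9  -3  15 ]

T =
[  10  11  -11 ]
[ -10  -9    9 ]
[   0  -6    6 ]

2

First compute MT:
[[ 60, 118, -118],
 [-30, -29,  29],
 [-60, -162, 162]]
Now row reduce the product.
R2 ← R2 + (1/2)·R1: [0, 30, -30]
R3 ← R3 + R1: [0, -44, 44]
R3 ← R3 + (22/15)·R2: [0, 0, 0]
2 nonzero rows, so rank(MT) = 2.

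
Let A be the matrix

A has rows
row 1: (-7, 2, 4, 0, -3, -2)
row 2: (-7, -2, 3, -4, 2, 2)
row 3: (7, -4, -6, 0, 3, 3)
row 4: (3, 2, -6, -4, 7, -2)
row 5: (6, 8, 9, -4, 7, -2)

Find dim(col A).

5

Row reduce to echelon form.
R2 ← R2 − R1: [0, -4, -1, -4, 5, 4]
R3 ← R3 + R1: [0, -2, -2, 0, 0, 1]
R4 ← R4 + (3/7)·R1: [0, 20/7, -30/7, -4, 40/7, -20/7]
R5 ← R5 + (6/7)·R1: [0, 68/7, 87/7, -4, 31/7, -26/7]
R3 ← R3 − (1/2)·R2: [0, 0, -3/2, 2, -5/2, -1]
R4 ← R4 + (5/7)·R2: [0, 0, -5, -48/7, 65/7, 0]
R5 ← R5 + (17/7)·R2: [0, 0, 10, -96/7, 116/7, 6]
R4 ← R4 − (10/3)·R3: [0, 0, 0, -284/21, 370/21, 10/3]
R5 ← R5 + (20/3)·R3: [0, 0, 0, -8/21, -2/21, -2/3]
R5 ← R5 − (2/71)·R4: [0, 0, 0, 0, -42/71, -54/71]
Echelon form has 5 nonzero rows, so rank(A) = 5.
The column space has dimension equal to the rank: 5.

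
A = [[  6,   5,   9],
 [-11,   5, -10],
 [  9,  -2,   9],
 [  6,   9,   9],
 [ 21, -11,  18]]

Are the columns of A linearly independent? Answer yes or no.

Row reduce A to echelon form.
R2 ← R2 + (11/6)·R1: [0, 85/6, 13/2]
R3 ← R3 − (3/2)·R1: [0, -19/2, -9/2]
R4 ← R4 − R1: [0, 4, 0]
R5 ← R5 − (7/2)·R1: [0, -57/2, -27/2]
R3 ← R3 + (57/85)·R2: [0, 0, -12/85]
R4 ← R4 − (24/85)·R2: [0, 0, -156/85]
R5 ← R5 + (171/85)·R2: [0, 0, -36/85]
R4 ← R4 − (13)·R3: [0, 0, 0]
R5 ← R5 − (3)·R3: [0, 0, 0]
3 pivots among 3 columns.
Every column is a pivot column, so the columns are linearly independent.

yes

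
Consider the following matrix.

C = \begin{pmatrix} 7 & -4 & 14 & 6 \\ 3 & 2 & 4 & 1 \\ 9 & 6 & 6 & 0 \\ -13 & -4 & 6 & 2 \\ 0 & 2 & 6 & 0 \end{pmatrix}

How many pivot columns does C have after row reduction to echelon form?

4

Row reduce to echelon form.
R2 ← R2 − (3/7)·R1: [0, 26/7, -2, -11/7]
R3 ← R3 − (9/7)·R1: [0, 78/7, -12, -54/7]
R4 ← R4 + (13/7)·R1: [0, -80/7, 32, 92/7]
R3 ← R3 − (3)·R2: [0, 0, -6, -3]
R4 ← R4 + (40/13)·R2: [0, 0, 336/13, 108/13]
R5 ← R5 − (7/13)·R2: [0, 0, 92/13, 11/13]
R4 ← R4 + (56/13)·R3: [0, 0, 0, -60/13]
R5 ← R5 + (46/39)·R3: [0, 0, 0, -35/13]
R5 ← R5 − (7/12)·R4: [0, 0, 0, 0]
Echelon form has 4 nonzero rows, so rank(C) = 4.
Each nonzero row contributes one pivot column: 4 pivot columns.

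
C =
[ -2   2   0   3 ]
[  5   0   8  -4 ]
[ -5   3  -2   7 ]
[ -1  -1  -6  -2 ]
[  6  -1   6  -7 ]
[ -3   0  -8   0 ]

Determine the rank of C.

3

Row reduce to echelon form.
R2 ← R2 + (5/2)·R1: [0, 5, 8, 7/2]
R3 ← R3 − (5/2)·R1: [0, -2, -2, -1/2]
R4 ← R4 − (1/2)·R1: [0, -2, -6, -7/2]
R5 ← R5 + (3)·R1: [0, 5, 6, 2]
R6 ← R6 − (3/2)·R1: [0, -3, -8, -9/2]
R3 ← R3 + (2/5)·R2: [0, 0, 6/5, 9/10]
R4 ← R4 + (2/5)·R2: [0, 0, -14/5, -21/10]
R5 ← R5 − R2: [0, 0, -2, -3/2]
R6 ← R6 + (3/5)·R2: [0, 0, -16/5, -12/5]
R4 ← R4 + (7/3)·R3: [0, 0, 0, 0]
R5 ← R5 + (5/3)·R3: [0, 0, 0, 0]
R6 ← R6 + (8/3)·R3: [0, 0, 0, 0]
Echelon form has 3 nonzero rows, so rank(C) = 3.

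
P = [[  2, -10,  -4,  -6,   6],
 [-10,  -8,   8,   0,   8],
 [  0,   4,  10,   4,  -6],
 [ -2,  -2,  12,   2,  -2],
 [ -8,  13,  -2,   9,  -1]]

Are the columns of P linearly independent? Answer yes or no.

Row reduce P to echelon form.
R2 ← R2 + (5)·R1: [0, -58, -12, -30, 38]
R4 ← R4 + R1: [0, -12, 8, -4, 4]
R5 ← R5 + (4)·R1: [0, -27, -18, -15, 23]
R3 ← R3 + (2/29)·R2: [0, 0, 266/29, 56/29, -98/29]
R4 ← R4 − (6/29)·R2: [0, 0, 304/29, 64/29, -112/29]
R5 ← R5 − (27/58)·R2: [0, 0, -360/29, -30/29, 154/29]
R4 ← R4 − (8/7)·R3: [0, 0, 0, 0, 0]
R5 ← R5 + (180/133)·R3: [0, 0, 0, 30/19, 14/19]
Swap R4 ↔ R5
4 pivots among 5 columns.
Only 4 < 5 pivot columns, so the columns are linearly dependent.

no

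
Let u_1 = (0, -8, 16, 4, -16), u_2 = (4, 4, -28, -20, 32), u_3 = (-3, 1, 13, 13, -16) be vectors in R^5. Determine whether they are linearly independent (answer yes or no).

Form the matrix with these vectors as rows and row reduce.
Swap R1 ↔ R2
R3 ← R3 + (3/4)·R1: [0, 4, -8, -2, 8]
R3 ← R3 + (1/2)·R2: [0, 0, 0, 0, 0]
2 nonzero rows, so the 3 vectors span a space of dimension 2.
Since 2 < 3, the vectors are linearly dependent.

no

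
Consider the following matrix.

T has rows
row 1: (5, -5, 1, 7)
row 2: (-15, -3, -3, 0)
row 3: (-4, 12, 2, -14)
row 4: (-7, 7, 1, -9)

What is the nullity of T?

1

Row reduce to echelon form.
R2 ← R2 + (3)·R1: [0, -18, 0, 21]
R3 ← R3 + (4/5)·R1: [0, 8, 14/5, -42/5]
R4 ← R4 + (7/5)·R1: [0, 0, 12/5, 4/5]
R3 ← R3 + (4/9)·R2: [0, 0, 14/5, 14/15]
R4 ← R4 − (6/7)·R3: [0, 0, 0, 0]
3 nonzero rows, so rank(T) = 3.
T has 4 columns; by rank–nullity, nullity = 4 − 3 = 1.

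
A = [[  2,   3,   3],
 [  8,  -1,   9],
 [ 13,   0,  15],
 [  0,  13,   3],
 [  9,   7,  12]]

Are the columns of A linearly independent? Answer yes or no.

Row reduce A to echelon form.
R2 ← R2 − (4)·R1: [0, -13, -3]
R3 ← R3 − (13/2)·R1: [0, -39/2, -9/2]
R5 ← R5 − (9/2)·R1: [0, -13/2, -3/2]
R3 ← R3 − (3/2)·R2: [0, 0, 0]
R4 ← R4 + R2: [0, 0, 0]
R5 ← R5 − (1/2)·R2: [0, 0, 0]
2 pivots among 3 columns.
Only 2 < 3 pivot columns, so the columns are linearly dependent.

no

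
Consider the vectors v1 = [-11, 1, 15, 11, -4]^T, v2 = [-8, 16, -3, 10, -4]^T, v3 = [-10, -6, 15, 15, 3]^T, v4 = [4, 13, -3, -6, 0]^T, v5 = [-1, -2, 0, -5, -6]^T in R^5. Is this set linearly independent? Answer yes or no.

Form the matrix with these vectors as rows and row reduce.
R2 ← R2 − (8/11)·R1: [0, 168/11, -153/11, 2, -12/11]
R3 ← R3 − (10/11)·R1: [0, -76/11, 15/11, 5, 73/11]
R4 ← R4 + (4/11)·R1: [0, 147/11, 27/11, -2, -16/11]
R5 ← R5 − (1/11)·R1: [0, -23/11, -15/11, -6, -62/11]
R3 ← R3 + (19/42)·R2: [0, 0, -69/14, 124/21, 43/7]
R4 ← R4 − (7/8)·R2: [0, 0, 117/8, -15/4, -1/2]
R5 ← R5 + (23/168)·R2: [0, 0, -183/56, -481/84, -81/14]
R4 ← R4 + (273/92)·R3: [0, 0, 0, 1267/92, 1631/92]
R5 ← R5 − (61/92)·R3: [0, 0, 0, -887/92, -907/92]
R5 ← R5 + (887/1267)·R4: [0, 0, 0, 0, 462/181]
5 nonzero rows, so the 5 vectors span a space of dimension 5.
Since 5 = 5, the vectors are linearly independent.

yes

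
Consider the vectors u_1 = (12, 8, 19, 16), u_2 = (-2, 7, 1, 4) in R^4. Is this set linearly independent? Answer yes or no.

Form the matrix with these vectors as rows and row reduce.
R2 ← R2 + (1/6)·R1: [0, 25/3, 25/6, 20/3]
2 nonzero rows, so the 2 vectors span a space of dimension 2.
Since 2 = 2, the vectors are linearly independent.

yes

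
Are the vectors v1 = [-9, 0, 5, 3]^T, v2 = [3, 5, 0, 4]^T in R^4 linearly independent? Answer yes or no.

yes

Form the matrix with these vectors as rows and row reduce.
R2 ← R2 + (1/3)·R1: [0, 5, 5/3, 5]
2 nonzero rows, so the 2 vectors span a space of dimension 2.
Since 2 = 2, the vectors are linearly independent.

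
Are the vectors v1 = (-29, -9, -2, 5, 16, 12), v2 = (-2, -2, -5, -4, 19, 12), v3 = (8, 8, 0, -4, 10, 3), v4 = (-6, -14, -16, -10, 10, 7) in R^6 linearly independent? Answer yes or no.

yes

Form the matrix with these vectors as rows and row reduce.
R2 ← R2 − (2/29)·R1: [0, -40/29, -141/29, -126/29, 519/29, 324/29]
R3 ← R3 + (8/29)·R1: [0, 160/29, -16/29, -76/29, 418/29, 183/29]
R4 ← R4 − (6/29)·R1: [0, -352/29, -452/29, -320/29, 194/29, 131/29]
R3 ← R3 + (4)·R2: [0, 0, -20, -20, 86, 51]
R4 ← R4 − (44/5)·R2: [0, 0, 136/5, 136/5, -754/5, -469/5]
R4 ← R4 + (34/25)·R3: [0, 0, 0, 0, -846/25, -611/25]
4 nonzero rows, so the 4 vectors span a space of dimension 4.
Since 4 = 4, the vectors are linearly independent.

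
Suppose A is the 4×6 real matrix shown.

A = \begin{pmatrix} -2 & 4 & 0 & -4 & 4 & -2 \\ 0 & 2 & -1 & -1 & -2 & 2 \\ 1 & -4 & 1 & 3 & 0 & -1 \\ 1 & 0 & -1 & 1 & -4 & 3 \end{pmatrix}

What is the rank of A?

2

Row reduce to echelon form.
R3 ← R3 + (1/2)·R1: [0, -2, 1, 1, 2, -2]
R4 ← R4 + (1/2)·R1: [0, 2, -1, -1, -2, 2]
R3 ← R3 + R2: [0, 0, 0, 0, 0, 0]
R4 ← R4 − R2: [0, 0, 0, 0, 0, 0]
Echelon form has 2 nonzero rows, so rank(A) = 2.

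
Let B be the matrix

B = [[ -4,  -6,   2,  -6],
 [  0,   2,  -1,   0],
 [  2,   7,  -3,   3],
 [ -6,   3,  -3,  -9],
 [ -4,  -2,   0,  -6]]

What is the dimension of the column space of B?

2

Row reduce to echelon form.
R3 ← R3 + (1/2)·R1: [0, 4, -2, 0]
R4 ← R4 − (3/2)·R1: [0, 12, -6, 0]
R5 ← R5 − R1: [0, 4, -2, 0]
R3 ← R3 − (2)·R2: [0, 0, 0, 0]
R4 ← R4 − (6)·R2: [0, 0, 0, 0]
R5 ← R5 − (2)·R2: [0, 0, 0, 0]
Echelon form has 2 nonzero rows, so rank(B) = 2.
The column space has dimension equal to the rank: 2.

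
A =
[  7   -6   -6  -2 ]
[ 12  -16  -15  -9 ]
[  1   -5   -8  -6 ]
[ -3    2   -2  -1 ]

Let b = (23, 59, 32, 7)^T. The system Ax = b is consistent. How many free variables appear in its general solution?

Row reduce the augmented matrix [A | b].
R2 ← R2 − (12/7)·R1: [0, -40/7, -33/7, -39/7, 137/7]
R3 ← R3 − (1/7)·R1: [0, -29/7, -50/7, -40/7, 201/7]
R4 ← R4 + (3/7)·R1: [0, -4/7, -32/7, -13/7, 118/7]
R3 ← R3 − (29/40)·R2: [0, 0, -149/40, -67/40, 581/40]
R4 ← R4 − (1/10)·R2: [0, 0, -41/10, -13/10, 149/10]
R4 ← R4 − (164/149)·R3: [0, 0, 0, 81/149, -162/149]
The echelon form has 4 nonzero rows, and every pivot lies in the first 4 columns, so rank(A) = rank([A|b]) = 4.
The system is consistent.
Free variables = (unknowns) − (rank) = 4 − 4 = 0.

0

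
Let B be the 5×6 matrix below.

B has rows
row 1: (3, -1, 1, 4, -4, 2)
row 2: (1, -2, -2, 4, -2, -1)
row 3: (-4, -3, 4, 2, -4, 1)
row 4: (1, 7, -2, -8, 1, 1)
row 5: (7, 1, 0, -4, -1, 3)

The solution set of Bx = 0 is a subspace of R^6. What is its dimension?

Row reduce to echelon form.
R2 ← R2 − (1/3)·R1: [0, -5/3, -7/3, 8/3, -2/3, -5/3]
R3 ← R3 + (4/3)·R1: [0, -13/3, 16/3, 22/3, -28/3, 11/3]
R4 ← R4 − (1/3)·R1: [0, 22/3, -7/3, -28/3, 7/3, 1/3]
R5 ← R5 − (7/3)·R1: [0, 10/3, -7/3, -40/3, 25/3, -5/3]
R3 ← R3 − (13/5)·R2: [0, 0, 57/5, 2/5, -38/5, 8]
R4 ← R4 + (22/5)·R2: [0, 0, -63/5, 12/5, -3/5, -7]
R5 ← R5 + (2)·R2: [0, 0, -7, -8, 7, -5]
R4 ← R4 + (21/19)·R3: [0, 0, 0, 54/19, -9, 35/19]
R5 ← R5 + (35/57)·R3: [0, 0, 0, -442/57, 7/3, -5/57]
R5 ← R5 + (221/81)·R4: [0, 0, 0, 0, -200/9, 400/81]
5 nonzero rows, so rank(B) = 5.
B has 6 columns; by rank–nullity, nullity = 6 − 5 = 1.

1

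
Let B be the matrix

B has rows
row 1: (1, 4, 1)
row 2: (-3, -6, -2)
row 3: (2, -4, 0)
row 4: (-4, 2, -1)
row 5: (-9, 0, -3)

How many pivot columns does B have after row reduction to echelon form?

Row reduce to echelon form.
R2 ← R2 + (3)·R1: [0, 6, 1]
R3 ← R3 − (2)·R1: [0, -12, -2]
R4 ← R4 + (4)·R1: [0, 18, 3]
R5 ← R5 + (9)·R1: [0, 36, 6]
R3 ← R3 + (2)·R2: [0, 0, 0]
R4 ← R4 − (3)·R2: [0, 0, 0]
R5 ← R5 − (6)·R2: [0, 0, 0]
Echelon form has 2 nonzero rows, so rank(B) = 2.
Each nonzero row contributes one pivot column: 2 pivot columns.

2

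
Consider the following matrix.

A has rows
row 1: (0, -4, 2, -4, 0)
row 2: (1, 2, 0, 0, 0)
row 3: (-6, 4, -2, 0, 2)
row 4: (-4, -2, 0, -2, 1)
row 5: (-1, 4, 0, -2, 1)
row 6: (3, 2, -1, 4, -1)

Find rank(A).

Row reduce to echelon form.
Swap R1 ↔ R2
R3 ← R3 + (6)·R1: [0, 16, -2, 0, 2]
R4 ← R4 + (4)·R1: [0, 6, 0, -2, 1]
R5 ← R5 + R1: [0, 6, 0, -2, 1]
R6 ← R6 − (3)·R1: [0, -4, -1, 4, -1]
R3 ← R3 + (4)·R2: [0, 0, 6, -16, 2]
R4 ← R4 + (3/2)·R2: [0, 0, 3, -8, 1]
R5 ← R5 + (3/2)·R2: [0, 0, 3, -8, 1]
R6 ← R6 − R2: [0, 0, -3, 8, -1]
R4 ← R4 − (1/2)·R3: [0, 0, 0, 0, 0]
R5 ← R5 − (1/2)·R3: [0, 0, 0, 0, 0]
R6 ← R6 + (1/2)·R3: [0, 0, 0, 0, 0]
Echelon form has 3 nonzero rows, so rank(A) = 3.

3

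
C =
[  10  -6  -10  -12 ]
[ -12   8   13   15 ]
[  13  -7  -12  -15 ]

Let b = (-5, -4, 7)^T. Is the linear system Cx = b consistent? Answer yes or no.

no

Row reduce the augmented matrix [C | b].
R2 ← R2 + (6/5)·R1: [0, 4/5, 1, 3/5, -10]
R3 ← R3 − (13/10)·R1: [0, 4/5, 1, 3/5, 27/2]
R3 ← R3 − R2: [0, 0, 0, 0, 47/2]
The echelon form has 3 nonzero rows; the last pivot sits in the augmented column, so rank(C) = 2 but rank([C|b]) = 3.
Since the ranks differ, the system is inconsistent.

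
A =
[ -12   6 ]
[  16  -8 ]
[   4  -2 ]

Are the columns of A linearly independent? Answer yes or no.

no

Row reduce A to echelon form.
R2 ← R2 + (4/3)·R1: [0, 0]
R3 ← R3 + (1/3)·R1: [0, 0]
1 pivot among 2 columns.
Only 1 < 2 pivot columns, so the columns are linearly dependent.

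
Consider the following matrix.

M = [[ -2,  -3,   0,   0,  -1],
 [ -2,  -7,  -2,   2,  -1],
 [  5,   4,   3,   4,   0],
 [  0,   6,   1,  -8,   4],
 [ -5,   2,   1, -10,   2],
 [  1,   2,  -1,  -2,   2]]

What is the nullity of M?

Row reduce to echelon form.
R2 ← R2 − R1: [0, -4, -2, 2, 0]
R3 ← R3 + (5/2)·R1: [0, -7/2, 3, 4, -5/2]
R5 ← R5 − (5/2)·R1: [0, 19/2, 1, -10, 9/2]
R6 ← R6 + (1/2)·R1: [0, 1/2, -1, -2, 3/2]
R3 ← R3 − (7/8)·R2: [0, 0, 19/4, 9/4, -5/2]
R4 ← R4 + (3/2)·R2: [0, 0, -2, -5, 4]
R5 ← R5 + (19/8)·R2: [0, 0, -15/4, -21/4, 9/2]
R6 ← R6 + (1/8)·R2: [0, 0, -5/4, -7/4, 3/2]
R4 ← R4 + (8/19)·R3: [0, 0, 0, -77/19, 56/19]
R5 ← R5 + (15/19)·R3: [0, 0, 0, -66/19, 48/19]
R6 ← R6 + (5/19)·R3: [0, 0, 0, -22/19, 16/19]
R5 ← R5 − (6/7)·R4: [0, 0, 0, 0, 0]
R6 ← R6 − (2/7)·R4: [0, 0, 0, 0, 0]
4 nonzero rows, so rank(M) = 4.
M has 5 columns; by rank–nullity, nullity = 5 − 4 = 1.

1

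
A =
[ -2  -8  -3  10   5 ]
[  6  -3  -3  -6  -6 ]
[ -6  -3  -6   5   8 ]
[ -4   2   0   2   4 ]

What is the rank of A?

3

Row reduce to echelon form.
R2 ← R2 + (3)·R1: [0, -27, -12, 24, 9]
R3 ← R3 − (3)·R1: [0, 21, 3, -25, -7]
R4 ← R4 − (2)·R1: [0, 18, 6, -18, -6]
R3 ← R3 + (7/9)·R2: [0, 0, -19/3, -19/3, 0]
R4 ← R4 + (2/3)·R2: [0, 0, -2, -2, 0]
R4 ← R4 − (6/19)·R3: [0, 0, 0, 0, 0]
Echelon form has 3 nonzero rows, so rank(A) = 3.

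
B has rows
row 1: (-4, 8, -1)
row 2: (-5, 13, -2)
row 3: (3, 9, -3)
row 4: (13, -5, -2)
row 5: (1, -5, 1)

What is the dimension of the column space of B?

Row reduce to echelon form.
R2 ← R2 − (5/4)·R1: [0, 3, -3/4]
R3 ← R3 + (3/4)·R1: [0, 15, -15/4]
R4 ← R4 + (13/4)·R1: [0, 21, -21/4]
R5 ← R5 + (1/4)·R1: [0, -3, 3/4]
R3 ← R3 − (5)·R2: [0, 0, 0]
R4 ← R4 − (7)·R2: [0, 0, 0]
R5 ← R5 + R2: [0, 0, 0]
Echelon form has 2 nonzero rows, so rank(B) = 2.
The column space has dimension equal to the rank: 2.

2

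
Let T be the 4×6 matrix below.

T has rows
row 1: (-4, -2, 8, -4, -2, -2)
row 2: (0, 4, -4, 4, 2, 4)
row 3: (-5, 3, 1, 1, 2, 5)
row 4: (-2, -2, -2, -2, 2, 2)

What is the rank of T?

3

Row reduce to echelon form.
R3 ← R3 − (5/4)·R1: [0, 11/2, -9, 6, 9/2, 15/2]
R4 ← R4 − (1/2)·R1: [0, -1, -6, 0, 3, 3]
R3 ← R3 − (11/8)·R2: [0, 0, -7/2, 1/2, 7/4, 2]
R4 ← R4 + (1/4)·R2: [0, 0, -7, 1, 7/2, 4]
R4 ← R4 − (2)·R3: [0, 0, 0, 0, 0, 0]
Echelon form has 3 nonzero rows, so rank(T) = 3.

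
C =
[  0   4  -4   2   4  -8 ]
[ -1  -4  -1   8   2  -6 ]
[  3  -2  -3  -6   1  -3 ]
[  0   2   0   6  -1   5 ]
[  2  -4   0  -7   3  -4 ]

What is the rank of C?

Row reduce to echelon form.
Swap R1 ↔ R2
R3 ← R3 + (3)·R1: [0, -14, -6, 18, 7, -21]
R5 ← R5 + (2)·R1: [0, -12, -2, 9, 7, -16]
R3 ← R3 + (7/2)·R2: [0, 0, -20, 25, 21, -49]
R4 ← R4 − (1/2)·R2: [0, 0, 2, 5, -3, 9]
R5 ← R5 + (3)·R2: [0, 0, -14, 15, 19, -40]
R4 ← R4 + (1/10)·R3: [0, 0, 0, 15/2, -9/10, 41/10]
R5 ← R5 − (7/10)·R3: [0, 0, 0, -5/2, 43/10, -57/10]
R5 ← R5 + (1/3)·R4: [0, 0, 0, 0, 4, -13/3]
Echelon form has 5 nonzero rows, so rank(C) = 5.

5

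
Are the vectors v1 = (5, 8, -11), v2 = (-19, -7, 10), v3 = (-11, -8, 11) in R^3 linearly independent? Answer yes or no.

yes

Form the matrix with these vectors as rows and row reduce.
R2 ← R2 + (19/5)·R1: [0, 117/5, -159/5]
R3 ← R3 + (11/5)·R1: [0, 48/5, -66/5]
R3 ← R3 − (16/39)·R2: [0, 0, -2/13]
3 nonzero rows, so the 3 vectors span a space of dimension 3.
Since 3 = 3, the vectors are linearly independent.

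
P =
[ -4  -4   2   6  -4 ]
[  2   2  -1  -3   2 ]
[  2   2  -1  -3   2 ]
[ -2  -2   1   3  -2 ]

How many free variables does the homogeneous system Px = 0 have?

Row reduce to echelon form.
R2 ← R2 + (1/2)·R1: [0, 0, 0, 0, 0]
R3 ← R3 + (1/2)·R1: [0, 0, 0, 0, 0]
R4 ← R4 − (1/2)·R1: [0, 0, 0, 0, 0]
1 nonzero row, so rank(P) = 1.
P has 5 columns; by rank–nullity, nullity = 5 − 1 = 4.

4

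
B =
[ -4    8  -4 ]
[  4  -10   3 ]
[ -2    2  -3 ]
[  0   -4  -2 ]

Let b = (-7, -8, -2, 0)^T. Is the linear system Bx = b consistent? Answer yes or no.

no

Row reduce the augmented matrix [B | b].
R2 ← R2 + R1: [0, -2, -1, -15]
R3 ← R3 − (1/2)·R1: [0, -2, -1, 3/2]
R3 ← R3 − R2: [0, 0, 0, 33/2]
R4 ← R4 − (2)·R2: [0, 0, 0, 30]
R4 ← R4 − (20/11)·R3: [0, 0, 0, 0]
The echelon form has 3 nonzero rows; the last pivot sits in the augmented column, so rank(B) = 2 but rank([B|b]) = 3.
Since the ranks differ, the system is inconsistent.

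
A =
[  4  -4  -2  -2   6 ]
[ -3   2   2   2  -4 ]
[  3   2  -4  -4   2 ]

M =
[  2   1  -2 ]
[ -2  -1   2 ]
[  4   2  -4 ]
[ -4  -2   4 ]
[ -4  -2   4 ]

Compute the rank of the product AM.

First compute AM:
[[ -8,  -4,   8],
 [  6,   3,  -6],
 [ -6,  -3,   6]]
Now row reduce the product.
R2 ← R2 + (3/4)·R1: [0, 0, 0]
R3 ← R3 − (3/4)·R1: [0, 0, 0]
1 nonzero row, so rank(AM) = 1.

1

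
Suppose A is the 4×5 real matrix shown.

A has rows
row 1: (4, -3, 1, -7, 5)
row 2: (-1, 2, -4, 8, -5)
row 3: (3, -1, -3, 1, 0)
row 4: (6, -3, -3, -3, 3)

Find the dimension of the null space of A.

3

Row reduce to echelon form.
R2 ← R2 + (1/4)·R1: [0, 5/4, -15/4, 25/4, -15/4]
R3 ← R3 − (3/4)·R1: [0, 5/4, -15/4, 25/4, -15/4]
R4 ← R4 − (3/2)·R1: [0, 3/2, -9/2, 15/2, -9/2]
R3 ← R3 − R2: [0, 0, 0, 0, 0]
R4 ← R4 − (6/5)·R2: [0, 0, 0, 0, 0]
2 nonzero rows, so rank(A) = 2.
A has 5 columns; by rank–nullity, nullity = 5 − 2 = 3.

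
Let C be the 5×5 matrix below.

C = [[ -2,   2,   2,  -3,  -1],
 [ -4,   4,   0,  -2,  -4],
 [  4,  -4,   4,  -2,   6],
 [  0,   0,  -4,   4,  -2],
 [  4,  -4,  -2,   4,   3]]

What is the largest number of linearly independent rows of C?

2

Row reduce to echelon form.
R2 ← R2 − (2)·R1: [0, 0, -4, 4, -2]
R3 ← R3 + (2)·R1: [0, 0, 8, -8, 4]
R5 ← R5 + (2)·R1: [0, 0, 2, -2, 1]
R3 ← R3 + (2)·R2: [0, 0, 0, 0, 0]
R4 ← R4 − R2: [0, 0, 0, 0, 0]
R5 ← R5 + (1/2)·R2: [0, 0, 0, 0, 0]
Echelon form has 2 nonzero rows, so rank(C) = 2.
The rank gives the maximum number of linearly independent rows: 2.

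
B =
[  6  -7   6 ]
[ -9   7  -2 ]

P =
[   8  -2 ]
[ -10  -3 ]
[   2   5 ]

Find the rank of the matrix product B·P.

First compute BP:
[[130,  39],
 [-146, -13]]
Now row reduce the product.
R2 ← R2 + (73/65)·R1: [0, 154/5]
2 nonzero rows, so rank(BP) = 2.

2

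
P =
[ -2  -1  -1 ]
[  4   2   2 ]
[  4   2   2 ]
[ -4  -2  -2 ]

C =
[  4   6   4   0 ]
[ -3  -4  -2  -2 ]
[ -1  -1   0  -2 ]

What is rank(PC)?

1

First compute PC:
[[ -4,  -7,  -6,   4],
 [  8,  14,  12,  -8],
 [  8,  14,  12,  -8],
 [ -8, -14, -12,   8]]
Now row reduce the product.
R2 ← R2 + (2)·R1: [0, 0, 0, 0]
R3 ← R3 + (2)·R1: [0, 0, 0, 0]
R4 ← R4 − (2)·R1: [0, 0, 0, 0]
1 nonzero row, so rank(PC) = 1.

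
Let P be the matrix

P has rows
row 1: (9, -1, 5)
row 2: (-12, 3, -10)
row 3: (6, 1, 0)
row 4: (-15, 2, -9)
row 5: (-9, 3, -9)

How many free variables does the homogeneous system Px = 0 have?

Row reduce to echelon form.
R2 ← R2 + (4/3)·R1: [0, 5/3, -10/3]
R3 ← R3 − (2/3)·R1: [0, 5/3, -10/3]
R4 ← R4 + (5/3)·R1: [0, 1/3, -2/3]
R5 ← R5 + R1: [0, 2, -4]
R3 ← R3 − R2: [0, 0, 0]
R4 ← R4 − (1/5)·R2: [0, 0, 0]
R5 ← R5 − (6/5)·R2: [0, 0, 0]
2 nonzero rows, so rank(P) = 2.
P has 3 columns; by rank–nullity, nullity = 3 − 2 = 1.

1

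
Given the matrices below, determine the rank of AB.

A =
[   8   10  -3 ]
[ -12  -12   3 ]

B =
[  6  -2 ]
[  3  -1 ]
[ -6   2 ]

First compute AB:
[[ 96, -32],
 [-126,  42]]
Now row reduce the product.
R2 ← R2 + (21/16)·R1: [0, 0]
1 nonzero row, so rank(AB) = 1.

1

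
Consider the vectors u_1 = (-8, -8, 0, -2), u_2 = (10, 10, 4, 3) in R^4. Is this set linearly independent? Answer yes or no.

Form the matrix with these vectors as rows and row reduce.
R2 ← R2 + (5/4)·R1: [0, 0, 4, 1/2]
2 nonzero rows, so the 2 vectors span a space of dimension 2.
Since 2 = 2, the vectors are linearly independent.

yes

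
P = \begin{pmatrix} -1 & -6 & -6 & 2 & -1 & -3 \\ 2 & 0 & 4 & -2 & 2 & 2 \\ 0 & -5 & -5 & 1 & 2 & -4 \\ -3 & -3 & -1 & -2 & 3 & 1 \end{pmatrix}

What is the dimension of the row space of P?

4

Row reduce to echelon form.
R2 ← R2 + (2)·R1: [0, -12, -8, 2, 0, -4]
R4 ← R4 − (3)·R1: [0, 15, 17, -8, 6, 10]
R3 ← R3 − (5/12)·R2: [0, 0, -5/3, 1/6, 2, -7/3]
R4 ← R4 + (5/4)·R2: [0, 0, 7, -11/2, 6, 5]
R4 ← R4 + (21/5)·R3: [0, 0, 0, -24/5, 72/5, -24/5]
Echelon form has 4 nonzero rows, so rank(P) = 4.
The row space has dimension equal to the rank: 4.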